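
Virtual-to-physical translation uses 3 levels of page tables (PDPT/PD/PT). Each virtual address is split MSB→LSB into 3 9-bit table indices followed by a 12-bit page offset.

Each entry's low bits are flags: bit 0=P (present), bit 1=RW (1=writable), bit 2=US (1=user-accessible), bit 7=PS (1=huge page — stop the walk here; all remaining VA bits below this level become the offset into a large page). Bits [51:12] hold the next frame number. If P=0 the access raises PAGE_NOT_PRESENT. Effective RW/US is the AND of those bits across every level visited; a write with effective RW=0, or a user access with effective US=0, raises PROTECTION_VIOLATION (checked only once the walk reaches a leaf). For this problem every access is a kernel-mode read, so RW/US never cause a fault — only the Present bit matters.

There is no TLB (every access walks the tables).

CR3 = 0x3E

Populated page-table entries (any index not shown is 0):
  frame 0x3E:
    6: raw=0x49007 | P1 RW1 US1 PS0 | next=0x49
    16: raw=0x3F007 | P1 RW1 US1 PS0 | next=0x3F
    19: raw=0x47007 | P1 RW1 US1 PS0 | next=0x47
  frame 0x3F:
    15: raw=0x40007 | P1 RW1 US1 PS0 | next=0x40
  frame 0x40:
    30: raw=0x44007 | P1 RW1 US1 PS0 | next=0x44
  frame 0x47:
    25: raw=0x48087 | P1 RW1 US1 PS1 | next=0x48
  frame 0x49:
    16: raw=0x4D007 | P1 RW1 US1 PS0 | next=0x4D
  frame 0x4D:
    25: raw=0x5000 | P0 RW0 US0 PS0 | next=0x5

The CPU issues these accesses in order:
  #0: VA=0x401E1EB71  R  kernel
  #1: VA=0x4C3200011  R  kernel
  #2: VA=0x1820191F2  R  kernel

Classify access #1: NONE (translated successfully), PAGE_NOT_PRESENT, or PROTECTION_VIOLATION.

Trace:
#0 VA=0x401E1EB71 (r,kernel):
  L0: frame=0x3E idx=16 entry=0x3F007 [P=1 RW=1 US=1 PS=0]
  L1: frame=0x3F idx=15 entry=0x40007 [P=1 RW=1 US=1 PS=0]
  L2: frame=0x40 idx=30 entry=0x44007 [P=1 RW=1 US=1 PS=0]
  ✓ 0x44B71  — 3 lookups
#1 VA=0x4C3200011 (r,kernel):
  L0: frame=0x3E idx=19 entry=0x47007 [P=1 RW=1 US=1 PS=0]
  L1: frame=0x47 idx=25 entry=0x48087 [P=1 RW=1 US=1 PS=1]
  ✓ 0x48011 (huge @L1)  — 2 lookups
#2 VA=0x1820191F2 (r,kernel):
  L0: frame=0x3E idx=6 entry=0x49007 [P=1 RW=1 US=1 PS=0]
  L1: frame=0x49 idx=16 entry=0x4D007 [P=1 RW=1 US=1 PS=0]
  L2: frame=0x4D idx=25 entry=0x5000 [P=0 RW=0 US=0 PS=0]
  ⇒ fault: PAGE_NOT_PRESENT  — 3 lookups

Access #1 fault: NONE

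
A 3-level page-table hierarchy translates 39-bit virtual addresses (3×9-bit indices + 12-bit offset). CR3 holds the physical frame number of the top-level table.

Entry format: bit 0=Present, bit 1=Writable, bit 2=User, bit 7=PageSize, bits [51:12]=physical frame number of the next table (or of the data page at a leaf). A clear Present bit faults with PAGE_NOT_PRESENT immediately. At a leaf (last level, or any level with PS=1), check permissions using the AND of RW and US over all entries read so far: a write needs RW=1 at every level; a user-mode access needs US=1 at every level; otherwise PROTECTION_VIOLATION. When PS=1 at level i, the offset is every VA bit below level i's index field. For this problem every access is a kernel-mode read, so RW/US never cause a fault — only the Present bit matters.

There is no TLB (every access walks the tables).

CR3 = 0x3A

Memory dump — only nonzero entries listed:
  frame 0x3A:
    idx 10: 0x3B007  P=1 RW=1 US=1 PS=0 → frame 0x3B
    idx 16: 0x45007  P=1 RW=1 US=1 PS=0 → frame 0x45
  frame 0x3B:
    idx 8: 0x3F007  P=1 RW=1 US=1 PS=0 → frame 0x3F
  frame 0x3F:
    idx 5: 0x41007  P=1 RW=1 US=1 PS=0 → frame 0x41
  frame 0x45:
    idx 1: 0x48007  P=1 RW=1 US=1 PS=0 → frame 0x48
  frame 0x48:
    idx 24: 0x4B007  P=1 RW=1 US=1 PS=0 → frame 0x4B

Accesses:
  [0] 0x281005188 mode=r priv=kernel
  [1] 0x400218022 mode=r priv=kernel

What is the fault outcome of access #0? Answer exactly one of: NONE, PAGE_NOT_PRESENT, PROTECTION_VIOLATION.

Walk each access:
#0 VA=0x281005188 (r,kernel):
  L0: frame=0x3A idx=10 entry=0x3B007 [P=1 RW=1 US=1 PS=0]
  L1: frame=0x3B idx=8 entry=0x3F007 [P=1 RW=1 US=1 PS=0]
  L2: frame=0x3F idx=5 entry=0x41007 [P=1 RW=1 US=1 PS=0]
  → PA=0x41188  (3 entries read)
#1 VA=0x400218022 (r,kernel):
  L0: frame=0x3A idx=16 entry=0x45007 [P=1 RW=1 US=1 PS=0]
  L1: frame=0x45 idx=1 entry=0x48007 [P=1 RW=1 US=1 PS=0]
  L2: frame=0x48 idx=24 entry=0x4B007 [P=1 RW=1 US=1 PS=0]
  → PA=0x4B022  (3 entries read)

Access #0 fault: NONE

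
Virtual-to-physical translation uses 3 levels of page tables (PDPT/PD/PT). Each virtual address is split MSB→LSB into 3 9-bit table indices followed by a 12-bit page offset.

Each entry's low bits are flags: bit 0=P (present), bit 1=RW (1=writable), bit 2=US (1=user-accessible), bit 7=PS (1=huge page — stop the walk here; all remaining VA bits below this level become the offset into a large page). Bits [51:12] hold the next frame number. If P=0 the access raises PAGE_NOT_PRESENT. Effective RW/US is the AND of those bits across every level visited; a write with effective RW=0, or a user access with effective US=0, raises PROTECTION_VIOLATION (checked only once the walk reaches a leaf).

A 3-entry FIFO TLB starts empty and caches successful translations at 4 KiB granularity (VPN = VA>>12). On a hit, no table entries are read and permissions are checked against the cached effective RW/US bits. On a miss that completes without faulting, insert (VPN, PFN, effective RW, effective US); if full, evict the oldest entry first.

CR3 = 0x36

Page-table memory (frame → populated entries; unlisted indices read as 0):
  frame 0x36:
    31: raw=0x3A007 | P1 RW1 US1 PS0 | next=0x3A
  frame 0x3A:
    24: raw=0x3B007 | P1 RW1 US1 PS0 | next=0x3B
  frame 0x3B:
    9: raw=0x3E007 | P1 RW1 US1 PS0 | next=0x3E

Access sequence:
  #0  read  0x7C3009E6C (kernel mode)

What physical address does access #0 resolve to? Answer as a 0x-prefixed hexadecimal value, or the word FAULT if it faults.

Per-access translation:
#0 VA=0x7C3009E6C (r,kernel):
  lvl0: tbl 0x36, slot 31 ⇒ 0x3A007 (P1/RW1/US1/PS0)
  lvl1: tbl 0x3A, slot 24 ⇒ 0x3B007 (P1/RW1/US1/PS0)
  lvl2: tbl 0x3B, slot 9 ⇒ 0x3E007 (P1/RW1/US1/PS0)
  ⇒ phys 0x3EE6C  [3 reads]

Access #0 PA: 0x3EE6C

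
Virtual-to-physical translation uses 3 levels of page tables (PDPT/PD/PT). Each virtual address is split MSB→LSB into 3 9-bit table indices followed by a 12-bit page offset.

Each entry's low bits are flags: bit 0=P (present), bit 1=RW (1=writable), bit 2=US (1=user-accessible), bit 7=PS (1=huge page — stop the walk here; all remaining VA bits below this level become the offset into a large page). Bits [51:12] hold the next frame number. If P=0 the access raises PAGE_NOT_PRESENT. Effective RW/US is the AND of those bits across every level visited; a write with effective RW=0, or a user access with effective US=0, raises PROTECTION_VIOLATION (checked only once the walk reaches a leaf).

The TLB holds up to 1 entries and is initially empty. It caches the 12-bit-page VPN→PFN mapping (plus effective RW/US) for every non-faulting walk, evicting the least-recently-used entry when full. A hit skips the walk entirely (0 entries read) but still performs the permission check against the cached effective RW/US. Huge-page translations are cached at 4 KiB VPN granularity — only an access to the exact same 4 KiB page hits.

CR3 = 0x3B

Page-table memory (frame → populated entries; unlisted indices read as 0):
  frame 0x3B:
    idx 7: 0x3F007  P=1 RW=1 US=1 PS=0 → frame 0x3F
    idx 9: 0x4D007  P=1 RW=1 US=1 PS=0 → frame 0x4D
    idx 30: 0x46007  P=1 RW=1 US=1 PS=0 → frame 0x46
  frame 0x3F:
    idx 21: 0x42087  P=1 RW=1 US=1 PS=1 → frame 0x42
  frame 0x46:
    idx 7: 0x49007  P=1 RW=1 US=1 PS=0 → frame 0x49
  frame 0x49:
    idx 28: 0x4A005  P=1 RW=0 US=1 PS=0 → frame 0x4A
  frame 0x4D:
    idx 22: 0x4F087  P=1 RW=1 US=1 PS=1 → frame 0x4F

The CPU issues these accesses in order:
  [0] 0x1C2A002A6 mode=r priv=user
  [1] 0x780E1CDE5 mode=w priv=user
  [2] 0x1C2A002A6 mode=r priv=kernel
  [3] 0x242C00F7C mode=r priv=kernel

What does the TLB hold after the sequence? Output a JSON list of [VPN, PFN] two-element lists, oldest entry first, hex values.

Trace:
#0 VA=0x1C2A002A6 (r,user):
  lvl0: tbl 0x3B, slot 7 ⇒ 0x3F007 (P1/RW1/US1/PS0)
  lvl1: tbl 0x3F, slot 21 ⇒ 0x42087 (P1/RW1/US1/PS1)
  ✓ 0x422A6 (huge @L1)  — 2 lookups
#1 VA=0x780E1CDE5 (w,user):
  lvl0: tbl 0x3B, slot 30 ⇒ 0x46007 (P1/RW1/US1/PS0)
  lvl1: tbl 0x46, slot 7 ⇒ 0x49007 (P1/RW1/US1/PS0)
  lvl2: tbl 0x49, slot 28 ⇒ 0x4A005 (P1/RW0/US1/PS0)
  → PROTECTION_VIOLATION  (3 entries read)
#2 VA=0x1C2A002A6 (r,kernel):
  TLB hit vpn=0x1C2A00 → PA=0x422A6
#3 VA=0x242C00F7C (r,kernel):
  lvl0: tbl 0x3B, slot 9 ⇒ 0x4D007 (P1/RW1/US1/PS0)
  lvl1: tbl 0x4D, slot 22 ⇒ 0x4F087 (P1/RW1/US1/PS1)
  ✓ 0x4FF7C (huge @L1)  — 2 lookups

TLB: [["0x242C00", "0x4F"]]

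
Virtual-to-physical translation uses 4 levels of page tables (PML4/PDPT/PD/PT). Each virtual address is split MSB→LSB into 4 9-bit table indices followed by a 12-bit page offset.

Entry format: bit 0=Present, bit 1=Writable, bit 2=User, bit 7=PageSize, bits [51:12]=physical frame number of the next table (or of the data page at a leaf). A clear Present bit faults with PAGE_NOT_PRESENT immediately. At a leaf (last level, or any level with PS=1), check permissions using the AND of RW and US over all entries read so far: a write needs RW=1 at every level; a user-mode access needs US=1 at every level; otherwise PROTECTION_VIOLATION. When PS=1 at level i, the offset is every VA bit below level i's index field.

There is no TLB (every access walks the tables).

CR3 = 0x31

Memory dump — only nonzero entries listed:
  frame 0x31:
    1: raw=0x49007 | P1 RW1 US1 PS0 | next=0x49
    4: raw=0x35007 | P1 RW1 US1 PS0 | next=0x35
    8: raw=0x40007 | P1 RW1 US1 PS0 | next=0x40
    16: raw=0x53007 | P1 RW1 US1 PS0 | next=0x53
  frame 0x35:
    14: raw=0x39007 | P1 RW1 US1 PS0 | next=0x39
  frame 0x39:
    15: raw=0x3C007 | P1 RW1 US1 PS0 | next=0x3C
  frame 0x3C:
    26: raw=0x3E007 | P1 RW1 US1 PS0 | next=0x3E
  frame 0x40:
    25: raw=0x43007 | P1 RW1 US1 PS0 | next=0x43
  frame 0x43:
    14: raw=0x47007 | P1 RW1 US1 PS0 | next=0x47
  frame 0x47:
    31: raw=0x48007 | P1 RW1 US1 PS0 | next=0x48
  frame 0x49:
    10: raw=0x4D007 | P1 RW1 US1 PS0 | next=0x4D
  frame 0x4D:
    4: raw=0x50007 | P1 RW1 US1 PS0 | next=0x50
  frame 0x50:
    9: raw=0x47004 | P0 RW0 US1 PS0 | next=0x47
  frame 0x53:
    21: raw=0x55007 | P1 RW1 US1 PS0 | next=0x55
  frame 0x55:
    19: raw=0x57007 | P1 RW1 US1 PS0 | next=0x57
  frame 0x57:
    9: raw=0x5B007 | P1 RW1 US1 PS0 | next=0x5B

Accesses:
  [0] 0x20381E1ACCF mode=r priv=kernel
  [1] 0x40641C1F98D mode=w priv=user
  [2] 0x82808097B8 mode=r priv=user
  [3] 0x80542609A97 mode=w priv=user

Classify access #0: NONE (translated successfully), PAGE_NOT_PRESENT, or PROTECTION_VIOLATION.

Trace:
#0 VA=0x20381E1ACCF (r,kernel):
  L0 @0x31[4] → 0x35007  P=1,RW=1,US=1,PS=0
  L1 @0x35[14] → 0x39007  P=1,RW=1,US=1,PS=0
  L2 @0x39[15] → 0x3C007  P=1,RW=1,US=1,PS=0
  L3 @0x3C[26] → 0x3E007  P=1,RW=1,US=1,PS=0
  → PA=0x3ECCF  (4 entries read)
#1 VA=0x40641C1F98D (w,user):
  L0 @0x31[8] → 0x40007  P=1,RW=1,US=1,PS=0
  L1 @0x40[25] → 0x43007  P=1,RW=1,US=1,PS=0
  L2 @0x43[14] → 0x47007  P=1,RW=1,US=1,PS=0
  L3 @0x47[31] → 0x48007  P=1,RW=1,US=1,PS=0
  → PA=0x4898D  (4 entries read)
#2 VA=0x82808097B8 (r,user):
  L0 @0x31[1] → 0x49007  P=1,RW=1,US=1,PS=0
  L1 @0x49[10] → 0x4D007  P=1,RW=1,US=1,PS=0
  L2 @0x4D[4] → 0x50007  P=1,RW=1,US=1,PS=0
  L3 @0x50[9] → 0x47004  P=0,RW=0,US=1,PS=0
  → PAGE_NOT_PRESENT  (4 entries read)
#3 VA=0x80542609A97 (w,user):
  L0 @0x31[16] → 0x53007  P=1,RW=1,US=1,PS=0
  L1 @0x53[21] → 0x55007  P=1,RW=1,US=1,PS=0
  L2 @0x55[19] → 0x57007  P=1,RW=1,US=1,PS=0
  L3 @0x57[9] → 0x5B007  P=1,RW=1,US=1,PS=0
  → PA=0x5BA97  (4 entries read)

Access #0 fault: NONE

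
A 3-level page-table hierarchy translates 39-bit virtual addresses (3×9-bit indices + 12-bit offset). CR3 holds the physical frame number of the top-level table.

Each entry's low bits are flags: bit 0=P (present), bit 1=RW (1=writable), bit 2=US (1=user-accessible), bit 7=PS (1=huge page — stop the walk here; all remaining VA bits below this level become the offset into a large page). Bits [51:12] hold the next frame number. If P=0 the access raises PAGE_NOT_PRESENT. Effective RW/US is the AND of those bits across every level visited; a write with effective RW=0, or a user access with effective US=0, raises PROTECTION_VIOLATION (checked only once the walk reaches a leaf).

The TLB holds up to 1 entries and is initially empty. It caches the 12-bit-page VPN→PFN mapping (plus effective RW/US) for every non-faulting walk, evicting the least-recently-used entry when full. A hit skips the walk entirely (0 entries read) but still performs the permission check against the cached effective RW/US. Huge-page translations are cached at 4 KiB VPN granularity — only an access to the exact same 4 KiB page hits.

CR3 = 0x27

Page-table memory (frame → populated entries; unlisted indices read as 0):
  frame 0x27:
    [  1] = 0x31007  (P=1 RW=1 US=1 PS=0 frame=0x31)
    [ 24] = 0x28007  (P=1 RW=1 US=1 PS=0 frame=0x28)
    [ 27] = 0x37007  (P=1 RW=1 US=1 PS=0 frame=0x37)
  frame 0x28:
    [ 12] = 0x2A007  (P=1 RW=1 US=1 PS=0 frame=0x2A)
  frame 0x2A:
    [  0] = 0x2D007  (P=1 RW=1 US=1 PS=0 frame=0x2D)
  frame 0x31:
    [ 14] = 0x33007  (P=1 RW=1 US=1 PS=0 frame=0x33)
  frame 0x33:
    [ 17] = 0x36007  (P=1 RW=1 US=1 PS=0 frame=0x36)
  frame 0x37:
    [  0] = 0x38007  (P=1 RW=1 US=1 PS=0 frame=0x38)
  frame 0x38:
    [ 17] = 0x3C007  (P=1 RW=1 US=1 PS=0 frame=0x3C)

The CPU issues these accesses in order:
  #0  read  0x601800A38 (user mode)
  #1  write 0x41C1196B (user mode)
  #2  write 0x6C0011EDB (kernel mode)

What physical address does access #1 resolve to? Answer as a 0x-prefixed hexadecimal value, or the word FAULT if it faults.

Per-access translation:
#0 VA=0x601800A38 (r,user):
  L0 @0x27[24] → 0x28007  P=1,RW=1,US=1,PS=0
  L1 @0x28[12] → 0x2A007  P=1,RW=1,US=1,PS=0
  L2 @0x2A[0] → 0x2D007  P=1,RW=1,US=1,PS=0
  ⇒ phys 0x2DA38  [3 reads]
#1 VA=0x41C1196B (w,user):
  L0 @0x27[1] → 0x31007  P=1,RW=1,US=1,PS=0
  L1 @0x31[14] → 0x33007  P=1,RW=1,US=1,PS=0
  L2 @0x33[17] → 0x36007  P=1,RW=1,US=1,PS=0
  ⇒ phys 0x3696B  [3 reads]
#2 VA=0x6C0011EDB (w,kernel):
  L0 @0x27[27] → 0x37007  P=1,RW=1,US=1,PS=0
  L1 @0x37[0] → 0x38007  P=1,RW=1,US=1,PS=0
  L2 @0x38[17] → 0x3C007  P=1,RW=1,US=1,PS=0
  ⇒ phys 0x3CEDB  [3 reads]

Access #1 PA: 0x3696B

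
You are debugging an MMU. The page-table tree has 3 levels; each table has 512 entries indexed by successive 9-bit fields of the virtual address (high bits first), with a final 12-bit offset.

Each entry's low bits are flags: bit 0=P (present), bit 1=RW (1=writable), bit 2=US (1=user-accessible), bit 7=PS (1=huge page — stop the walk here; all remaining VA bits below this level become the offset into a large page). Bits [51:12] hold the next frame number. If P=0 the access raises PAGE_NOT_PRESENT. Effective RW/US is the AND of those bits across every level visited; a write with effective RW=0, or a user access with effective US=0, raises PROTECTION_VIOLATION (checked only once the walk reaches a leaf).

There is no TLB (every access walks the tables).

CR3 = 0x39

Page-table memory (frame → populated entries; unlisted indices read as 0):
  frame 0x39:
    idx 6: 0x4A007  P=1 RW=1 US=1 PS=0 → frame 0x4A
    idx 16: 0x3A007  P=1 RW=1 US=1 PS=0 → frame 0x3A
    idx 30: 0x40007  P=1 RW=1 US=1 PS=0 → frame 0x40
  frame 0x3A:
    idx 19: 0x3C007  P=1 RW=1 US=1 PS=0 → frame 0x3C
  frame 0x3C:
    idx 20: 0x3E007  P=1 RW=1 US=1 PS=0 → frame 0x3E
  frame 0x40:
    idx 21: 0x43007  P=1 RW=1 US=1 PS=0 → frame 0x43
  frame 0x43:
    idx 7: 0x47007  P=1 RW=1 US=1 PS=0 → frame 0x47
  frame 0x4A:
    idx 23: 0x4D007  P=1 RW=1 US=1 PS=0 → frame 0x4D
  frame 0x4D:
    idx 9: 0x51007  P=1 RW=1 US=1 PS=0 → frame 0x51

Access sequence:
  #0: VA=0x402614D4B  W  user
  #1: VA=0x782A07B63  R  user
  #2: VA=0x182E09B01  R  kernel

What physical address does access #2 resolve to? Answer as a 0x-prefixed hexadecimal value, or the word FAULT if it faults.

Trace:
#0 VA=0x402614D4B (w,user):
  [0] read 0x39 idx=16: raw=0x3A007 flags P=1 W=1 U=1 S=0
  [1] read 0x3A idx=19: raw=0x3C007 flags P=1 W=1 U=1 S=0
  [2] read 0x3C idx=20: raw=0x3E007 flags P=1 W=1 U=1 S=0
  ✓ 0x3ED4B  — 3 lookups
#1 VA=0x782A07B63 (r,user):
  [0] read 0x39 idx=30: raw=0x40007 flags P=1 W=1 U=1 S=0
  [1] read 0x40 idx=21: raw=0x43007 flags P=1 W=1 U=1 S=0
  [2] read 0x43 idx=7: raw=0x47007 flags P=1 W=1 U=1 S=0
  ✓ 0x47B63  — 3 lookups
#2 VA=0x182E09B01 (r,kernel):
  [0] read 0x39 idx=6: raw=0x4A007 flags P=1 W=1 U=1 S=0
  [1] read 0x4A idx=23: raw=0x4D007 flags P=1 W=1 U=1 S=0
  [2] read 0x4D idx=9: raw=0x51007 flags P=1 W=1 U=1 S=0
  ✓ 0x51B01  — 3 lookups

Access #2 PA: 0x51B01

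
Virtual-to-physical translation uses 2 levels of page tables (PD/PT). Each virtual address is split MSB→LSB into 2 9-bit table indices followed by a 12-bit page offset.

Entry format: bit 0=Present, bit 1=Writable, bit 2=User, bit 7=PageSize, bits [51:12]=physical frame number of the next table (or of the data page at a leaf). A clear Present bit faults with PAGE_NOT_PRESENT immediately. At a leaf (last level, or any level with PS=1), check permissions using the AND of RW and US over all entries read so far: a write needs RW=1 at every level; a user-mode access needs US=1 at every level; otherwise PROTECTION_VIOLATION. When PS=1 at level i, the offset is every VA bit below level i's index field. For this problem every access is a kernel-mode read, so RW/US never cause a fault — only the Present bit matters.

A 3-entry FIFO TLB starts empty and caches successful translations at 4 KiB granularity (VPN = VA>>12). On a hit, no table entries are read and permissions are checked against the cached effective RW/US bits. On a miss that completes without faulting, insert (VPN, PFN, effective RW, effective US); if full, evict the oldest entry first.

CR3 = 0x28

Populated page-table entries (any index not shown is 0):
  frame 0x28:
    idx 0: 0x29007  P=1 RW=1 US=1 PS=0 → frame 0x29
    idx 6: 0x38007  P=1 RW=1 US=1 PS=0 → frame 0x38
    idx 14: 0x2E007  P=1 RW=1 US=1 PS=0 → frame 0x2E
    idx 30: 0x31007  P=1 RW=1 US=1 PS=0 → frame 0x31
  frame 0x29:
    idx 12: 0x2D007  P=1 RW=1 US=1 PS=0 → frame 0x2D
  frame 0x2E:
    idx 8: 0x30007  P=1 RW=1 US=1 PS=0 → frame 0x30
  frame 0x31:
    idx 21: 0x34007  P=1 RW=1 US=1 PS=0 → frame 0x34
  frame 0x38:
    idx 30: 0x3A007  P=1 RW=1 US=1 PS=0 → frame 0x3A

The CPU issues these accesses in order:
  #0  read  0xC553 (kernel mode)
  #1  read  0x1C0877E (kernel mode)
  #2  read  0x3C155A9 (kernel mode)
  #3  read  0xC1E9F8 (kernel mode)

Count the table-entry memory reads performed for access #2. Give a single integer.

Walk each access:
#0 VA=0xC553 (r,kernel):
  [0] read 0x28 idx=0: raw=0x29007 flags P=1 W=1 U=1 S=0
  [1] read 0x29 idx=12: raw=0x2D007 flags P=1 W=1 U=1 S=0
  ✓ 0x2D553  — 2 lookups
#1 VA=0x1C0877E (r,kernel):
  [0] read 0x28 idx=14: raw=0x2E007 flags P=1 W=1 U=1 S=0
  [1] read 0x2E idx=8: raw=0x30007 flags P=1 W=1 U=1 S=0
  ✓ 0x3077E  — 2 lookups
#2 VA=0x3C155A9 (r,kernel):
  [0] read 0x28 idx=30: raw=0x31007 flags P=1 W=1 U=1 S=0
  [1] read 0x31 idx=21: raw=0x34007 flags P=1 W=1 U=1 S=0
  ✓ 0x345A9  — 2 lookups
#3 VA=0xC1E9F8 (r,kernel):
  [0] read 0x28 idx=6: raw=0x38007 flags P=1 W=1 U=1 S=0
  [1] read 0x38 idx=30: raw=0x3A007 flags P=1 W=1 U=1 S=0
  ✓ 0x3A9F8  — 2 lookups

Entries read for #2: 2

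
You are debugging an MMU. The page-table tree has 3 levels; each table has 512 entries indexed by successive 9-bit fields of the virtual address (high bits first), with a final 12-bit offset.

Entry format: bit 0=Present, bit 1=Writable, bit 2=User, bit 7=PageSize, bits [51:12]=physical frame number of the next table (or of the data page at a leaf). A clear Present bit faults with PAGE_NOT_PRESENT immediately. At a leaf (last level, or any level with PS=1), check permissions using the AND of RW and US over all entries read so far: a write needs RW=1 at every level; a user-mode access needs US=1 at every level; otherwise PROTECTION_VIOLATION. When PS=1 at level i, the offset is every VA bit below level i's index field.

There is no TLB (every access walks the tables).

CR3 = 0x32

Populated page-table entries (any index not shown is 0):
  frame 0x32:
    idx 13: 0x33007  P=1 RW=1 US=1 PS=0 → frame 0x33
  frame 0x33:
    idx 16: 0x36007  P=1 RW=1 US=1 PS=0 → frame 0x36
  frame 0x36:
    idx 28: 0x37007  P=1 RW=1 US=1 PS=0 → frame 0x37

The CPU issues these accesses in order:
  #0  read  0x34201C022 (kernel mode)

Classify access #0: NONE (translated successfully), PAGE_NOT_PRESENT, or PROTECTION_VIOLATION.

Trace:
#0 VA=0x34201C022 (r,kernel):
  L0 @0x32[13] → 0x33007  P=1,RW=1,US=1,PS=0
  L1 @0x33[16] → 0x36007  P=1,RW=1,US=1,PS=0
  L2 @0x36[28] → 0x37007  P=1,RW=1,US=1,PS=0
  ✓ 0x37022  — 3 lookups

Access #0 fault: NONE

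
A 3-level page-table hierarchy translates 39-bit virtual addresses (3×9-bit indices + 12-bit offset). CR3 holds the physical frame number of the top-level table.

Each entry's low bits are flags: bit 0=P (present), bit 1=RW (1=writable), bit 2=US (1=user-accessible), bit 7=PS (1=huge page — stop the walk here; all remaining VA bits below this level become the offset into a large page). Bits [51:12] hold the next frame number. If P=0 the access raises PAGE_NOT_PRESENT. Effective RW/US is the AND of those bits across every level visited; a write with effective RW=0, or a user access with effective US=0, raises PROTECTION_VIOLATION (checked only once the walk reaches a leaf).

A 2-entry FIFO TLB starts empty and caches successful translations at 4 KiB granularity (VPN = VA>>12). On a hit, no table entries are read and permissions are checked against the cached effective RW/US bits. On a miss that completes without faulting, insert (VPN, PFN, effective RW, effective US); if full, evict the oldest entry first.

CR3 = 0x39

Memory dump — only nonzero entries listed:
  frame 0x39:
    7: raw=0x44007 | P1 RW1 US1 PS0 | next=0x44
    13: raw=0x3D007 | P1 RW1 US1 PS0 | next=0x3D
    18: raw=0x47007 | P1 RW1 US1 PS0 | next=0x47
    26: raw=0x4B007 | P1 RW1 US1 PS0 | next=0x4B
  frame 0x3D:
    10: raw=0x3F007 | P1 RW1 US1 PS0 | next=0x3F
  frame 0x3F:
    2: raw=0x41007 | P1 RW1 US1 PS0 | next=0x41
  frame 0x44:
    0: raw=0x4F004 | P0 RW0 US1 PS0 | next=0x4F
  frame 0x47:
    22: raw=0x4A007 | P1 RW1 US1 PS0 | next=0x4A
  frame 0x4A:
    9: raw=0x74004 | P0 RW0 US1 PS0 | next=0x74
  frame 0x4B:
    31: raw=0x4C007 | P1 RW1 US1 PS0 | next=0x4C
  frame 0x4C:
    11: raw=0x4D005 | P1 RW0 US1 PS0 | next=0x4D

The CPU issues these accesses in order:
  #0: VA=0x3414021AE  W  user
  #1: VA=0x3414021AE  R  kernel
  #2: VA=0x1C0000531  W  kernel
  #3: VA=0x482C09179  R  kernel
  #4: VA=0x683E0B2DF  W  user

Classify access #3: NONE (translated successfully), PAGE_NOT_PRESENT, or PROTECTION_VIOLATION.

Walk each access:
#0 VA=0x3414021AE (w,user):
  lvl0: tbl 0x39, slot 13 ⇒ 0x3D007 (P1/RW1/US1/PS0)
  lvl1: tbl 0x3D, slot 10 ⇒ 0x3F007 (P1/RW1/US1/PS0)
  lvl2: tbl 0x3F, slot 2 ⇒ 0x41007 (P1/RW1/US1/PS0)
  ⇒ phys 0x411AE  [3 reads]
#1 VA=0x3414021AE (r,kernel):
  TLB hit vpn=0x341402 → PA=0x411AE
#2 VA=0x1C0000531 (w,kernel):
  lvl0: tbl 0x39, slot 7 ⇒ 0x44007 (P1/RW1/US1/PS0)
  lvl1: tbl 0x44, slot 0 ⇒ 0x4F004 (P0/RW0/US1/PS0)
  ✗ PAGE_NOT_PRESENT  [2 reads]
#3 VA=0x482C09179 (r,kernel):
  lvl0: tbl 0x39, slot 18 ⇒ 0x47007 (P1/RW1/US1/PS0)
  lvl1: tbl 0x47, slot 22 ⇒ 0x4A007 (P1/RW1/US1/PS0)
  lvl2: tbl 0x4A, slot 9 ⇒ 0x74004 (P0/RW0/US1/PS0)
  ✗ PAGE_NOT_PRESENT  [3 reads]
#4 VA=0x683E0B2DF (w,user):
  lvl0: tbl 0x39, slot 26 ⇒ 0x4B007 (P1/RW1/US1/PS0)
  lvl1: tbl 0x4B, slot 31 ⇒ 0x4C007 (P1/RW1/US1/PS0)
  lvl2: tbl 0x4C, slot 11 ⇒ 0x4D005 (P1/RW0/US1/PS0)
  ✗ PROTECTION_VIOLATION  [3 reads]

Access #3 fault: PAGE_NOT_PRESENT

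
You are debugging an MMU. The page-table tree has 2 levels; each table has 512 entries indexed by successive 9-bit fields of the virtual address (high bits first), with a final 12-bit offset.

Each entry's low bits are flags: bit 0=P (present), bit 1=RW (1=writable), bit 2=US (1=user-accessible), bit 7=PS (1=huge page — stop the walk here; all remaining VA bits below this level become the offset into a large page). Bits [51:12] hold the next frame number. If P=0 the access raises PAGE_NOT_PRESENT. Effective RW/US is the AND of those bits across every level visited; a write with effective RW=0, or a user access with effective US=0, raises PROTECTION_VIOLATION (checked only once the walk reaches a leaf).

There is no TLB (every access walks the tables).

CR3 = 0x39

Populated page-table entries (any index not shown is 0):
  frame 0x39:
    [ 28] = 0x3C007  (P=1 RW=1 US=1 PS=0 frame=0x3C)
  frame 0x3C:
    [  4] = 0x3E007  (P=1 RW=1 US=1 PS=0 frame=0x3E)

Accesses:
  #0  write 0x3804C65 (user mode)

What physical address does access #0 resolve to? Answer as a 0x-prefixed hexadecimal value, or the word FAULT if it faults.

Walk each access:
#0 VA=0x3804C65 (w,user):
  L0 @0x39[28] → 0x3C007  P=1,RW=1,US=1,PS=0
  L1 @0x3C[4] → 0x3E007  P=1,RW=1,US=1,PS=0
  → PA=0x3EC65  (2 entries read)

Access #0 PA: 0x3EC65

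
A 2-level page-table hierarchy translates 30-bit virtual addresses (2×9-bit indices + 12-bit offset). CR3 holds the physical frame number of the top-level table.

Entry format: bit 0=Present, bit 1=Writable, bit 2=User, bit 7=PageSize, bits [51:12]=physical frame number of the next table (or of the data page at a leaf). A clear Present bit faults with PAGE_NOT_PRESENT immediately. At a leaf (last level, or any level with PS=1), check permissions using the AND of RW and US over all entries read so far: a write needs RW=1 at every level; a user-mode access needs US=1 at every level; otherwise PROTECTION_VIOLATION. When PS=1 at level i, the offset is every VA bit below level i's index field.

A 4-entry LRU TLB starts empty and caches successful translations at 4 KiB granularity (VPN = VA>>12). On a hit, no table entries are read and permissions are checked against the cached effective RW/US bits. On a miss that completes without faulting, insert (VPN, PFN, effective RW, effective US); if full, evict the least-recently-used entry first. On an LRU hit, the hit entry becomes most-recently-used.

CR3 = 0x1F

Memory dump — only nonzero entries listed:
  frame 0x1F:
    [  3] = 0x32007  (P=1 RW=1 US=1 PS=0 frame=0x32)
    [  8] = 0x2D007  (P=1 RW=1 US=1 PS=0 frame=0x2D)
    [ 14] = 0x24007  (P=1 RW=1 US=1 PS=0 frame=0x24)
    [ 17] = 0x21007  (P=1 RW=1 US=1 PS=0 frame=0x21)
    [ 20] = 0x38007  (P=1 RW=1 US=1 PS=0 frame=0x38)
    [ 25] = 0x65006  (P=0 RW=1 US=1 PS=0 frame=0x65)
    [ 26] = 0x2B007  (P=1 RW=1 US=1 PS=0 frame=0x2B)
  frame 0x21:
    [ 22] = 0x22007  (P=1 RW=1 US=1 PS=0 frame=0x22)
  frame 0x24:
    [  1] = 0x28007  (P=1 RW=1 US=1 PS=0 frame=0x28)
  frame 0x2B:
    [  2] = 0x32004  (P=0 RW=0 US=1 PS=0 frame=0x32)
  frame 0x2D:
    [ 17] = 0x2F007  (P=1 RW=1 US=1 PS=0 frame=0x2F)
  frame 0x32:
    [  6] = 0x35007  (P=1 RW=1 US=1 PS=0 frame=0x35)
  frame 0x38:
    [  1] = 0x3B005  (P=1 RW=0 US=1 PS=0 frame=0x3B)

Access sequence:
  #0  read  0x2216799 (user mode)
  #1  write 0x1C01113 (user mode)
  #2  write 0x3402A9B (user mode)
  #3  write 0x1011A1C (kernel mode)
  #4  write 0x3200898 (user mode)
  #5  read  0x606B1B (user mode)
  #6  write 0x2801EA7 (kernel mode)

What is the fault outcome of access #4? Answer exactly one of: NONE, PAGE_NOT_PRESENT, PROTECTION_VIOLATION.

Per-access translation:
#0 VA=0x2216799 (r,user):
  lvl0: tbl 0x1F, slot 17 ⇒ 0x21007 (P1/RW1/US1/PS0)
  lvl1: tbl 0x21, slot 22 ⇒ 0x22007 (P1/RW1/US1/PS0)
  ⇒ phys 0x22799  [2 reads]
#1 VA=0x1C01113 (w,user):
  lvl0: tbl 0x1F, slot 14 ⇒ 0x24007 (P1/RW1/US1/PS0)
  lvl1: tbl 0x24, slot 1 ⇒ 0x28007 (P1/RW1/US1/PS0)
  ⇒ phys 0x28113  [2 reads]
#2 VA=0x3402A9B (w,user):
  lvl0: tbl 0x1F, slot 26 ⇒ 0x2B007 (P1/RW1/US1/PS0)
  lvl1: tbl 0x2B, slot 2 ⇒ 0x32004 (P0/RW0/US1/PS0)
  ⇒ fault: PAGE_NOT_PRESENT  — 2 lookups
#3 VA=0x1011A1C (w,kernel):
  lvl0: tbl 0x1F, slot 8 ⇒ 0x2D007 (P1/RW1/US1/PS0)
  lvl1: tbl 0x2D, slot 17 ⇒ 0x2F007 (P1/RW1/US1/PS0)
  ⇒ phys 0x2FA1C  [2 reads]
#4 VA=0x3200898 (w,user):
  lvl0: tbl 0x1F, slot 25 ⇒ 0x65006 (P0/RW1/US1/PS0)
  ⇒ fault: PAGE_NOT_PRESENT  — 1 lookups
#5 VA=0x606B1B (r,user):
  lvl0: tbl 0x1F, slot 3 ⇒ 0x32007 (P1/RW1/US1/PS0)
  lvl1: tbl 0x32, slot 6 ⇒ 0x35007 (P1/RW1/US1/PS0)
  ⇒ phys 0x35B1B  [2 reads]
#6 VA=0x2801EA7 (w,kernel):
  lvl0: tbl 0x1F, slot 20 ⇒ 0x38007 (P1/RW1/US1/PS0)
  lvl1: tbl 0x38, slot 1 ⇒ 0x3B005 (P1/RW0/US1/PS0)
  ⇒ fault: PROTECTION_VIOLATION  — 2 lookups

Access #4 fault: PAGE_NOT_PRESENT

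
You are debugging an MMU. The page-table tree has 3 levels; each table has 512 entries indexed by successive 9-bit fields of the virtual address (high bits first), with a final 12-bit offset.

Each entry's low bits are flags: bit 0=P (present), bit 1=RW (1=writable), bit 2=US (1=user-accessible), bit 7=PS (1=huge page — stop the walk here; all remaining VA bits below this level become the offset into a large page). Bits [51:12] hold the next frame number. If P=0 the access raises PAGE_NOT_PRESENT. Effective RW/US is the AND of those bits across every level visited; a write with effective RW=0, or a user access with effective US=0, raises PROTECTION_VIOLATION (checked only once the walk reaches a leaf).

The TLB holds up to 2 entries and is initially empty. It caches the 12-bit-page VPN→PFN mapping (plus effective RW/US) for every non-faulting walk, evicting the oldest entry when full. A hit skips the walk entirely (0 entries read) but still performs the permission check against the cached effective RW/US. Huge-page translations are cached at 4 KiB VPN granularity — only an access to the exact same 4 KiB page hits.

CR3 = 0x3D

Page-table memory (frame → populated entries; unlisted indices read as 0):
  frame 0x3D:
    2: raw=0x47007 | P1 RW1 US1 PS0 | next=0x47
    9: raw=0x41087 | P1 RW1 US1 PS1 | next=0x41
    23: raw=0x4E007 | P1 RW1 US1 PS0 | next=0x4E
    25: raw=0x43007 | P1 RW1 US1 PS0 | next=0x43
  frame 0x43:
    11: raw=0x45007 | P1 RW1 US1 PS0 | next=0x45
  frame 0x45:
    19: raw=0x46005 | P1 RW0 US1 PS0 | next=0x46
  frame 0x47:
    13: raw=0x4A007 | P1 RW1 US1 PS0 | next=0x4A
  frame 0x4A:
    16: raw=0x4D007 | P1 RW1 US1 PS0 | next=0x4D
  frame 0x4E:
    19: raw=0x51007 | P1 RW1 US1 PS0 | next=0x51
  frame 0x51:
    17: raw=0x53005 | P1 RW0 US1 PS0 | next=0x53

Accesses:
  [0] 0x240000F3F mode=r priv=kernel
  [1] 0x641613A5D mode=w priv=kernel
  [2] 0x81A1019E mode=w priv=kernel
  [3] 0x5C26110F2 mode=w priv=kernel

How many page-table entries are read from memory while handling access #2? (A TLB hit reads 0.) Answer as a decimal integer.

Trace:
#0 VA=0x240000F3F (r,kernel):
  L0: frame=0x3D idx=9 entry=0x41087 [P=1 RW=1 US=1 PS=1]
  → PA=0x41F3F (huge @L0)  (1 entries read)
#1 VA=0x641613A5D (w,kernel):
  L0: frame=0x3D idx=25 entry=0x43007 [P=1 RW=1 US=1 PS=0]
  L1: frame=0x43 idx=11 entry=0x45007 [P=1 RW=1 US=1 PS=0]
  L2: frame=0x45 idx=19 entry=0x46005 [P=1 RW=0 US=1 PS=0]
  → PROTECTION_VIOLATION  (3 entries read)
#2 VA=0x81A1019E (w,kernel):
  L0: frame=0x3D idx=2 entry=0x47007 [P=1 RW=1 US=1 PS=0]
  L1: frame=0x47 idx=13 entry=0x4A007 [P=1 RW=1 US=1 PS=0]
  L2: frame=0x4A idx=16 entry=0x4D007 [P=1 RW=1 US=1 PS=0]
  → PA=0x4D19E  (3 entries read)
#3 VA=0x5C26110F2 (w,kernel):
  L0: frame=0x3D idx=23 entry=0x4E007 [P=1 RW=1 US=1 PS=0]
  L1: frame=0x4E idx=19 entry=0x51007 [P=1 RW=1 US=1 PS=0]
  L2: frame=0x51 idx=17 entry=0x53005 [P=1 RW=0 US=1 PS=0]
  → PROTECTION_VIOLATION  (3 entries read)

Entries read for #2: 3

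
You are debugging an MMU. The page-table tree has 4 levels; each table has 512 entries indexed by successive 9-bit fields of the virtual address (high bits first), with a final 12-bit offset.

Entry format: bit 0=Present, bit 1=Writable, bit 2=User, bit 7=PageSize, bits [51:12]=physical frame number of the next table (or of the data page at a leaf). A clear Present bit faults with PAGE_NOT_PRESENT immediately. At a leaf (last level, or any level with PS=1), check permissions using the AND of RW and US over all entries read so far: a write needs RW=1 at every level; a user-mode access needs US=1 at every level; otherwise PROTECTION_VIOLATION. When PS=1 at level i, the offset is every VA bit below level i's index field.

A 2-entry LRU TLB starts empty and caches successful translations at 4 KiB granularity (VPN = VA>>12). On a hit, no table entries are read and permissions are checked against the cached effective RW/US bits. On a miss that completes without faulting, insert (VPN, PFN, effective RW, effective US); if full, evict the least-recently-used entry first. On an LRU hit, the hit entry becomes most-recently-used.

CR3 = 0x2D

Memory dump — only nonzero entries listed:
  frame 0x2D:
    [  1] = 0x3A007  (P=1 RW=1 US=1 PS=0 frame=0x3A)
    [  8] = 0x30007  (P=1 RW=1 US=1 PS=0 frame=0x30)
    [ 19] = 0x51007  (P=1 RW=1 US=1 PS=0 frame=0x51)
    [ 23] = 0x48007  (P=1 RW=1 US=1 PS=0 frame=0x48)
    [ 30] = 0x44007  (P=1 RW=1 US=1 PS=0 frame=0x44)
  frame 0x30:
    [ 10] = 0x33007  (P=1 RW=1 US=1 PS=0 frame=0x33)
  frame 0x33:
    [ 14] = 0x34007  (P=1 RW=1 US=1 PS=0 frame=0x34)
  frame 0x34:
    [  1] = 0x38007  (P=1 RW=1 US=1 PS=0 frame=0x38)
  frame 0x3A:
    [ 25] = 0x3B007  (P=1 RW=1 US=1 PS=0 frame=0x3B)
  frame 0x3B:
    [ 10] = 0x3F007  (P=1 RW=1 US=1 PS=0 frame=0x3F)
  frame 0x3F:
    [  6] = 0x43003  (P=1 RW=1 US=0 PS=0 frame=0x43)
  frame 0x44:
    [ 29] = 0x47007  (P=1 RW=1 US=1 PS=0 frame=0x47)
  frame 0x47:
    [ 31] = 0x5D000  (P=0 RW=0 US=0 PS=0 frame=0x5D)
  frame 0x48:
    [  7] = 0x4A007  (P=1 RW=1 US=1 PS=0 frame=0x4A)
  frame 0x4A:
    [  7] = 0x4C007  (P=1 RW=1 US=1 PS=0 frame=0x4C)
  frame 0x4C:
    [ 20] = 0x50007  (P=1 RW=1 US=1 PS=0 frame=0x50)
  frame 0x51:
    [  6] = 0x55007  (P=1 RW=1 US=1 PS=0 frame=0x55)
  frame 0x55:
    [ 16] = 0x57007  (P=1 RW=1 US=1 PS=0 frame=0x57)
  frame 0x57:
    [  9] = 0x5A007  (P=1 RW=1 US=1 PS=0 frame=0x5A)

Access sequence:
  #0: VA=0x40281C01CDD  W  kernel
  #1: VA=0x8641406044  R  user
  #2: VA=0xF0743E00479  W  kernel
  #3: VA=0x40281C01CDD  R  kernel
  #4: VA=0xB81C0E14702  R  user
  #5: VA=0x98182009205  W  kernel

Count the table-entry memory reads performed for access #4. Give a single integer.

Trace:
#0 VA=0x40281C01CDD (w,kernel):
  lvl0: tbl 0x2D, slot 8 ⇒ 0x30007 (P1/RW1/US1/PS0)
  lvl1: tbl 0x30, slot 10 ⇒ 0x33007 (P1/RW1/US1/PS0)
  lvl2: tbl 0x33, slot 14 ⇒ 0x34007 (P1/RW1/US1/PS0)
  lvl3: tbl 0x34, slot 1 ⇒ 0x38007 (P1/RW1/US1/PS0)
  ⇒ phys 0x38CDD  [4 reads]
#1 VA=0x8641406044 (r,user):
  lvl0: tbl 0x2D, slot 1 ⇒ 0x3A007 (P1/RW1/US1/PS0)
  lvl1: tbl 0x3A, slot 25 ⇒ 0x3B007 (P1/RW1/US1/PS0)
  lvl2: tbl 0x3B, slot 10 ⇒ 0x3F007 (P1/RW1/US1/PS0)
  lvl3: tbl 0x3F, slot 6 ⇒ 0x43003 (P1/RW1/US0/PS0)
  → PROTECTION_VIOLATION  (4 entries read)
#2 VA=0xF0743E00479 (w,kernel):
  lvl0: tbl 0x2D, slot 30 ⇒ 0x44007 (P1/RW1/US1/PS0)
  lvl1: tbl 0x44, slot 29 ⇒ 0x47007 (P1/RW1/US1/PS0)
  lvl2: tbl 0x47, slot 31 ⇒ 0x5D000 (P0/RW0/US0/PS0)
  → PAGE_NOT_PRESENT  (3 entries read)
#3 VA=0x40281C01CDD (r,kernel):
  TLB hit vpn=0x40281C01 → PA=0x38CDD
#4 VA=0xB81C0E14702 (r,user):
  lvl0: tbl 0x2D, slot 23 ⇒ 0x48007 (P1/RW1/US1/PS0)
  lvl1: tbl 0x48, slot 7 ⇒ 0x4A007 (P1/RW1/US1/PS0)
  lvl2: tbl 0x4A, slot 7 ⇒ 0x4C007 (P1/RW1/US1/PS0)
  lvl3: tbl 0x4C, slot 20 ⇒ 0x50007 (P1/RW1/US1/PS0)
  ⇒ phys 0x50702  [4 reads]
#5 VA=0x98182009205 (w,kernel):
  lvl0: tbl 0x2D, slot 19 ⇒ 0x51007 (P1/RW1/US1/PS0)
  lvl1: tbl 0x51, slot 6 ⇒ 0x55007 (P1/RW1/US1/PS0)
  lvl2: tbl 0x55, slot 16 ⇒ 0x57007 (P1/RW1/US1/PS0)
  lvl3: tbl 0x57, slot 9 ⇒ 0x5A007 (P1/RW1/US1/PS0)
  ⇒ phys 0x5A205  [4 reads]

Entries read for #4: 4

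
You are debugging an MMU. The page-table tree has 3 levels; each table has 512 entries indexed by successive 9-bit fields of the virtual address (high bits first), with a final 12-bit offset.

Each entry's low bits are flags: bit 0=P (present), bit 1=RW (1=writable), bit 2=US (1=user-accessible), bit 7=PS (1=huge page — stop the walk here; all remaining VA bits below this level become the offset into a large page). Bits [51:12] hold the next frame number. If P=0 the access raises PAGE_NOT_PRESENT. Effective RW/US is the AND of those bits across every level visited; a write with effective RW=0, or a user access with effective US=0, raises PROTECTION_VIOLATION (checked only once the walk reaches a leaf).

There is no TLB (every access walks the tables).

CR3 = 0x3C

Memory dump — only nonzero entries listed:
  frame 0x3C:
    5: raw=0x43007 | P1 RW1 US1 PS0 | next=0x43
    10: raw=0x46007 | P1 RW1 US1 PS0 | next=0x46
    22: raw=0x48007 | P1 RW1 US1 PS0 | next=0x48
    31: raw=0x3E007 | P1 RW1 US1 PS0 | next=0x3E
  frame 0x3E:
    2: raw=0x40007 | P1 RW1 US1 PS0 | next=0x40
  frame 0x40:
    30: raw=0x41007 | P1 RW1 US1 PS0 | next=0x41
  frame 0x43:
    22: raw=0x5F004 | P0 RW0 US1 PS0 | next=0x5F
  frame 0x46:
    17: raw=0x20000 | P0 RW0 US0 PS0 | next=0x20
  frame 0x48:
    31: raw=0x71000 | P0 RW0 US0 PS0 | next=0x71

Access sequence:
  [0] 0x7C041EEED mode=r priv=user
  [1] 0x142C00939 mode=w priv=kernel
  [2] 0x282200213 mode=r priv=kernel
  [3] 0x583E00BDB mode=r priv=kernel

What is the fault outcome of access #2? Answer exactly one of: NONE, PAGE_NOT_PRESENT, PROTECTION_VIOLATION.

Trace:
#0 VA=0x7C041EEED (r,user):
  [0] read 0x3C idx=31: raw=0x3E007 flags P=1 W=1 U=1 S=0
  [1] read 0x3E idx=2: raw=0x40007 flags P=1 W=1 U=1 S=0
  [2] read 0x40 idx=30: raw=0x41007 flags P=1 W=1 U=1 S=0
  ⇒ phys 0x41EED  [3 reads]
#1 VA=0x142C00939 (w,kernel):
  [0] read 0x3C idx=5: raw=0x43007 flags P=1 W=1 U=1 S=0
  [1] read 0x43 idx=22: raw=0x5F004 flags P=0 W=0 U=1 S=0
  ✗ PAGE_NOT_PRESENT  [2 reads]
#2 VA=0x282200213 (r,kernel):
  [0] read 0x3C idx=10: raw=0x46007 flags P=1 W=1 U=1 S=0
  [1] read 0x46 idx=17: raw=0x20000 flags P=0 W=0 U=0 S=0
  ✗ PAGE_NOT_PRESENT  [2 reads]
#3 VA=0x583E00BDB (r,kernel):
  [0] read 0x3C idx=22: raw=0x48007 flags P=1 W=1 U=1 S=0
  [1] read 0x48 idx=31: raw=0x71000 flags P=0 W=0 U=0 S=0
  ✗ PAGE_NOT_PRESENT  [2 reads]

Access #2 fault: PAGE_NOT_PRESENT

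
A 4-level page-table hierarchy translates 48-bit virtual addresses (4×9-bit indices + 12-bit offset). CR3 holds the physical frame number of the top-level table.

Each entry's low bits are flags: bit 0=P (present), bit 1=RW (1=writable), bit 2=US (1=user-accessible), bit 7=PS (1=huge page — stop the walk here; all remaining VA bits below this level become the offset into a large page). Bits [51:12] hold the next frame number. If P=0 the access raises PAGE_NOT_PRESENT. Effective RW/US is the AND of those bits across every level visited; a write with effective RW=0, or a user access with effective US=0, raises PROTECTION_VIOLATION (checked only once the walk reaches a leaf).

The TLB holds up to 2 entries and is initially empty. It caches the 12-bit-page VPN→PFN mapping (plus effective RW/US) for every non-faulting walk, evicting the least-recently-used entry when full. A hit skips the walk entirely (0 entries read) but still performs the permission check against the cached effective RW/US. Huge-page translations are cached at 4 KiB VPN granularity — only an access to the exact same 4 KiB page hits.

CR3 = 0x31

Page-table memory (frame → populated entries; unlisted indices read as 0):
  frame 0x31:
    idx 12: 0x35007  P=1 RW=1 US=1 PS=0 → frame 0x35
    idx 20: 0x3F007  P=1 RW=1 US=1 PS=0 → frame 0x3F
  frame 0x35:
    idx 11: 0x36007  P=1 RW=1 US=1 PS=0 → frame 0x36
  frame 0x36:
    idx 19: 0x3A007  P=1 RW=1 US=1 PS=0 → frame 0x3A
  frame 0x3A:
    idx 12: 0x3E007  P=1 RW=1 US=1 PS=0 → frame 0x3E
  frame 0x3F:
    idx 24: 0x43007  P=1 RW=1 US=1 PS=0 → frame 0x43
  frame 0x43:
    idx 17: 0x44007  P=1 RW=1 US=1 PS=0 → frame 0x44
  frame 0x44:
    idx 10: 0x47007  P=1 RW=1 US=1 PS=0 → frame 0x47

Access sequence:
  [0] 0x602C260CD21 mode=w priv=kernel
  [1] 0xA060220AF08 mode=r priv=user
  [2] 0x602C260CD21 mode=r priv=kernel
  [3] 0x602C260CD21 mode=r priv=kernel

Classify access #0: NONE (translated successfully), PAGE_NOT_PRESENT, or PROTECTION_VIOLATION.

Per-access translation:
#0 VA=0x602C260CD21 (w,kernel):
  lvl0: tbl 0x31, slot 12 ⇒ 0x35007 (P1/RW1/US1/PS0)
  lvl1: tbl 0x35, slot 11 ⇒ 0x36007 (P1/RW1/US1/PS0)
  lvl2: tbl 0x36, slot 19 ⇒ 0x3A007 (P1/RW1/US1/PS0)
  lvl3: tbl 0x3A, slot 12 ⇒ 0x3E007 (P1/RW1/US1/PS0)
  ✓ 0x3ED21  — 4 lookups
#1 VA=0xA060220AF08 (r,user):
  lvl0: tbl 0x31, slot 20 ⇒ 0x3F007 (P1/RW1/US1/PS0)
  lvl1: tbl 0x3F, slot 24 ⇒ 0x43007 (P1/RW1/US1/PS0)
  lvl2: tbl 0x43, slot 17 ⇒ 0x44007 (P1/RW1/US1/PS0)
  lvl3: tbl 0x44, slot 10 ⇒ 0x47007 (P1/RW1/US1/PS0)
  ✓ 0x47F08  — 4 lookups
#2 VA=0x602C260CD21 (r,kernel):
  TLB hit vpn=0x602C260C → PA=0x3ED21
#3 VA=0x602C260CD21 (r,kernel):
  TLB hit vpn=0x602C260C → PA=0x3ED21

Access #0 fault: NONE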